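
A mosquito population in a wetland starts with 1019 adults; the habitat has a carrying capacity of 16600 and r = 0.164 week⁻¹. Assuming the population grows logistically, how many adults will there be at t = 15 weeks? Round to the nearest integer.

7198 adults

A = (K − N₀)/N₀ = (16600 − 1019)/1019 = 15.29.
N(t) = K/(1 + A·e^(−rt)) = 16600/(1 + 15.29×e^(−0.164×15)).
e^(−2.46) = 0.085435; denominator = 1 + 15.29×0.085435 = 2.3063.
N = 16600/2.3063 = 7197.55.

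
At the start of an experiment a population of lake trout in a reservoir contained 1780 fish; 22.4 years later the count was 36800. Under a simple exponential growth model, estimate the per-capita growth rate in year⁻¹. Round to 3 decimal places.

From N(t) = N₀·e^(rt): e^(r·22.4) = 36800/1780 = 20.674.
r·22.4 = ln(20.674) = 3.0289, so r = 3.0289/22.4 = 0.13522.

0.135 per year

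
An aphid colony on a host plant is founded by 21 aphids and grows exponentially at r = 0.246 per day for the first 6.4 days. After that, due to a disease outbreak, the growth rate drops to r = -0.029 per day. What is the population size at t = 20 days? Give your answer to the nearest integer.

Phase 1: N(6.4) = 21·e^(0.246×6.4) = 21·e^1.574 = 101.385.
Phase 2 runs for 20 − 6.4 = 13.6 days at r = -0.029.
N(20) = 101.385·e^(-0.029×13.6) = 101.385·e^-0.3944 = 68.3419.

68 aphids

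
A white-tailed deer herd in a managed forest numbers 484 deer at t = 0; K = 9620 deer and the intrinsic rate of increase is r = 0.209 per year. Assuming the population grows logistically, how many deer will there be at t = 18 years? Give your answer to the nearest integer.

A = (K − N₀)/N₀ = (9620 − 484)/484 = 18.876.
N(t) = K/(1 + A·e^(−rt)) = 9620/(1 + 18.876×e^(−0.209×18)).
e^(−3.762) = 0.023237; denominator = 1 + 18.876×0.023237 = 1.4386.
N = 9620/1.4386 = 6686.93.

6687 deer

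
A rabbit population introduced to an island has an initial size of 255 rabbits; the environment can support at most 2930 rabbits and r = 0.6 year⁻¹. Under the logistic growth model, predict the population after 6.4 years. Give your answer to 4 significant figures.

2391 rabbits

A = (K − N₀)/N₀ = (2930 − 255)/255 = 10.49.
N(t) = K/(1 + A·e^(−rt)) = 2930/(1 + 10.49×e^(−0.6×6.4)).
e^(−3.84) = 0.021494; denominator = 1 + 10.49×0.021494 = 1.2255.
N = 2930/1.2255 = 2390.92.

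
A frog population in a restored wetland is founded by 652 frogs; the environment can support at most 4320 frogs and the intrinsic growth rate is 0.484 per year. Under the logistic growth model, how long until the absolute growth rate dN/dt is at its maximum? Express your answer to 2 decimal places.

3.57 years

Logistic growth is fastest at N = K/2 = 2160.
A = (K − N₀)/N₀ = 5.6258. Set K/(1 + A·e^(−rt)) = K/2 → A·e^(−rt) = 1.
e^(−0.484t) = 1/5.6258 = 0.177754, so t = ln(5.6258)/0.484 = 1.7274/0.484 = 3.5689.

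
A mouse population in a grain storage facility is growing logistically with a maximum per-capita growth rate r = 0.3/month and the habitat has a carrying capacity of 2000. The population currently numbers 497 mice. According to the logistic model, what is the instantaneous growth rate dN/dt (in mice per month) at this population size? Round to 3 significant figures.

dN/dt = rN(1 − N/K) = 0.3 × 497 × (1 − 497/2000).
1 − 497/2000 = 0.7515; dN/dt = 0.3 × 497 × 0.7515 = 112.05.

112 mice per month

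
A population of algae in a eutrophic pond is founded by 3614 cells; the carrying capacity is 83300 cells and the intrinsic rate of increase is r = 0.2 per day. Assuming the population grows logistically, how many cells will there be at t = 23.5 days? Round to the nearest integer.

A = (K − N₀)/N₀ = (83300 − 3614)/3614 = 22.049.
N(t) = K/(1 + A·e^(−rt)) = 83300/(1 + 22.049×e^(−0.2×23.5)).
e^(−4.7) = 0.0090953; denominator = 1 + 22.049×0.0090953 = 1.2005.
N = 83300/1.2005 = 69385.2.

69385 cells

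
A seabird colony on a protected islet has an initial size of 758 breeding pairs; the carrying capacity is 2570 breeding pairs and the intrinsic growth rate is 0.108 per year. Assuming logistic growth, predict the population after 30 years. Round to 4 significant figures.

A = (K − N₀)/N₀ = (2570 − 758)/758 = 2.3905.
N(t) = K/(1 + A·e^(−rt)) = 2570/(1 + 2.3905×e^(−0.108×30)).
e^(−3.24) = 0.039164; denominator = 1 + 2.3905×0.039164 = 1.0936.
N = 2570/1.0936 = 2349.99.

2350 breeding pairs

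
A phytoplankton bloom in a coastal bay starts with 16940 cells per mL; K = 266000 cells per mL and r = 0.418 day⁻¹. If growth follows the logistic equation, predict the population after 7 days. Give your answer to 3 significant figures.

149000 cells per mL

A = (K − N₀)/N₀ = (266000 − 16940)/16940 = 14.702.
N(t) = K/(1 + A·e^(−rt)) = 266000/(1 + 14.702×e^(−0.418×7)).
e^(−2.926) = 0.053611; denominator = 1 + 14.702×0.053611 = 1.7882.
N = 266000/1.7882 = 148752.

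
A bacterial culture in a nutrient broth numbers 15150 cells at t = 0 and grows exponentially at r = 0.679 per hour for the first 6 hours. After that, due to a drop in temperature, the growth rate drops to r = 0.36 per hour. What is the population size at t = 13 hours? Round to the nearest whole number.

Phase 1: N(6) = 15150·e^(0.679×6) = 15150·e^4.074 = 890694.
Phase 2 runs for 13 − 6 = 7 hours at r = 0.36.
N(13) = 890694·e^(0.36×7) = 890694·e^2.52 = 1.107007×10^7.

11070072 cells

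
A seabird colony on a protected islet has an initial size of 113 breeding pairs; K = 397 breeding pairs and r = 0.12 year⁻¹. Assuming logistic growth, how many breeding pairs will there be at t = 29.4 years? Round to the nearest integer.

A = (K − N₀)/N₀ = (397 − 113)/113 = 2.5133.
N(t) = K/(1 + A·e^(−rt)) = 397/(1 + 2.5133×e^(−0.12×29.4)).
e^(−3.528) = 0.029364; denominator = 1 + 2.5133×0.029364 = 1.0738.
N = 397/1.0738 = 369.715.

370 breeding pairs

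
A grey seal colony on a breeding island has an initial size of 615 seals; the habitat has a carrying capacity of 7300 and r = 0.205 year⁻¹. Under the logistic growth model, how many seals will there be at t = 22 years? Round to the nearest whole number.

A = (K − N₀)/N₀ = (7300 − 615)/615 = 10.87.
N(t) = K/(1 + A·e^(−rt)) = 7300/(1 + 10.87×e^(−0.205×22)).
e^(−4.51) = 0.010998; denominator = 1 + 10.87×0.010998 = 1.1196.
N = 7300/1.1196 = 6520.46.

6520 seals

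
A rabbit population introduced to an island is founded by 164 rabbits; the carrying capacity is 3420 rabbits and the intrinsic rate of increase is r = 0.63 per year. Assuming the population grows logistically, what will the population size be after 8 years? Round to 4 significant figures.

A = (K − N₀)/N₀ = (3420 − 164)/164 = 19.854.
N(t) = K/(1 + A·e^(−rt)) = 3420/(1 + 19.854×e^(−0.63×8)).
e^(−5.04) = 0.0064737; denominator = 1 + 19.854×0.0064737 = 1.1285.
N = 3420/1.1285 = 3030.5.

3030 rabbits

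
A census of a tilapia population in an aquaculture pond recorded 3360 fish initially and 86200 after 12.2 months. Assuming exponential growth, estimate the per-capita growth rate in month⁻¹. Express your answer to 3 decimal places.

0.266 per month

From N(t) = N₀·e^(rt): e^(r·12.2) = 86200/3360 = 25.655.
r·12.2 = ln(25.655) = 3.2447, so r = 3.2447/12.2 = 0.26596.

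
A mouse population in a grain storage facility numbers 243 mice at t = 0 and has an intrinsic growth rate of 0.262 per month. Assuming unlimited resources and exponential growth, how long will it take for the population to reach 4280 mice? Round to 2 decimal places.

10.95 months

Set N₀·e^(rt) = 4280: e^(0.262·t) = 4280/243 = 17.613.
0.262·t = ln(17.613) = 2.8686, so t = 2.8686/0.262 = 10.949.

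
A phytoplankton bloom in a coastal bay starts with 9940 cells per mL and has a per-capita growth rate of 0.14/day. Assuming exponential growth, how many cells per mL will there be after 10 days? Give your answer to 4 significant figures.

40310 cells per mL

N(t) = N₀·e^(rt) = 9940 × e^(0.14×10) = 9940 × e^1.4.
e^1.4 ≈ 4.0552, so N ≈ 9940 × 4.0552 = 40308.7.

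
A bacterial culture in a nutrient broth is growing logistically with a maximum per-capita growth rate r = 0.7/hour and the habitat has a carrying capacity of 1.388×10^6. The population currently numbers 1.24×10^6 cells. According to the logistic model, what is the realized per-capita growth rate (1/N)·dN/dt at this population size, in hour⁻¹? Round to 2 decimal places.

0.07 per hour

(1/N)·dN/dt = r(1 − N/K) = 0.7 × (1 − 1.24×10^6/1.388×10^6).
= 0.7 × 0.10663 = 0.07464.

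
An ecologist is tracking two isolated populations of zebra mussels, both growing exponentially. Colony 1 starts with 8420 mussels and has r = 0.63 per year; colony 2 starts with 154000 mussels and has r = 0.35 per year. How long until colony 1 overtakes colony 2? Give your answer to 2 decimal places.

Set 8420·e^(0.63t) = 154000·e^(0.35t).
e^((0.63 − 0.35)t) = 154000/8420 → e^(0.28·t) = 18.29.
0.28·t = ln(18.29) = 2.9063, so t = 2.9063/0.28 = 10.38.

10.38 years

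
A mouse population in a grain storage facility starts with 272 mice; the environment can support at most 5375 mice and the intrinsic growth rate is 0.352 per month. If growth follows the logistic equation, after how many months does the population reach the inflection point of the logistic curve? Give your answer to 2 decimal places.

8.33 months

Logistic growth is fastest at N = K/2 = 2687.5.
A = (K − N₀)/N₀ = 18.761. Set K/(1 + A·e^(−rt)) = K/2 → A·e^(−rt) = 1.
e^(−0.352t) = 1/18.761 = 0.053302, so t = ln(18.761)/0.352 = 2.9318/0.352 = 8.3289.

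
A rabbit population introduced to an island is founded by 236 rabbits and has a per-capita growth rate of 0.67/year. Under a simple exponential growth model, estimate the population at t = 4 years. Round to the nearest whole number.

3442 rabbits

N(t) = N₀·e^(rt) = 236 × e^(0.67×4) = 236 × e^2.68.
e^2.68 ≈ 14.585, so N ≈ 236 × 14.585 = 3442.08.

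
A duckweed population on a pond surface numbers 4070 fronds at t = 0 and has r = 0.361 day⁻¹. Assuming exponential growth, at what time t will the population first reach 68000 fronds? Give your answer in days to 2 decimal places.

Set N₀·e^(rt) = 68000: e^(0.361·t) = 68000/4070 = 16.708.
0.361·t = ln(16.708) = 2.8159, so t = 2.8159/0.361 = 7.8002.

7.80 days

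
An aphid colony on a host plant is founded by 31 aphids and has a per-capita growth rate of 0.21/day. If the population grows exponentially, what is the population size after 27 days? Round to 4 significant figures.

8991 aphids

N(t) = N₀·e^(rt) = 31 × e^(0.21×27) = 31 × e^5.67.
e^5.67 ≈ 290.03, so N ≈ 31 × 290.03 = 8991.07.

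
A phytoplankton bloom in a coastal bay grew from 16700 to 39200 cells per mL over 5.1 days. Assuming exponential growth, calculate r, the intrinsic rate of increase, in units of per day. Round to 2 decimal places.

From N(t) = N₀·e^(rt): e^(r·5.1) = 39200/16700 = 2.3473.
r·5.1 = ln(2.3473) = 0.85327, so r = 0.85327/5.1 = 0.16731.

0.17 per day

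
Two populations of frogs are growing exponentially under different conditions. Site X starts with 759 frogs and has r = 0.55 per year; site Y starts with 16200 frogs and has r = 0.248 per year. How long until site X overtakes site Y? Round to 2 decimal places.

Set 759·e^(0.55t) = 16200·e^(0.248t).
e^((0.55 − 0.248)t) = 16200/759 → e^(0.302·t) = 21.344.
0.302·t = ln(21.344) = 3.0608, so t = 3.0608/0.302 = 10.135.

10.13 years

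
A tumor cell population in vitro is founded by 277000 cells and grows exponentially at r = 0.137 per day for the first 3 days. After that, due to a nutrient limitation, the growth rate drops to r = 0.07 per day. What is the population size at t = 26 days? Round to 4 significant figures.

2090000 cells

Phase 1: N(3) = 277000·e^(0.137×3) = 277000·e^0.411 = 417806.
Phase 2 runs for 26 − 3 = 23 days at r = 0.07.
N(26) = 417806·e^(0.07×23) = 417806·e^1.61 = 2.090205×10^6.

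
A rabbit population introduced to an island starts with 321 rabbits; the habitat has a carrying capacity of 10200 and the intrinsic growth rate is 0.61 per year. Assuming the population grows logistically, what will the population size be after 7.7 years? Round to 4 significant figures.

A = (K − N₀)/N₀ = (10200 − 321)/321 = 30.776.
N(t) = K/(1 + A·e^(−rt)) = 10200/(1 + 30.776×e^(−0.61×7.7)).
e^(−4.697) = 0.0091226; denominator = 1 + 30.776×0.0091226 = 1.2808.
N = 10200/1.2808 = 7964.06.

7964 rabbits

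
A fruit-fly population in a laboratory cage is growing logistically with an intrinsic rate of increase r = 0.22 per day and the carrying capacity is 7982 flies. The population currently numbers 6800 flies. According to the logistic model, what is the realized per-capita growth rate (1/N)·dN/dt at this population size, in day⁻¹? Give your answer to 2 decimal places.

(1/N)·dN/dt = r(1 − N/K) = 0.22 × (1 − 6800/7982).
= 0.22 × 0.14808 = 0.032578.

0.03 per day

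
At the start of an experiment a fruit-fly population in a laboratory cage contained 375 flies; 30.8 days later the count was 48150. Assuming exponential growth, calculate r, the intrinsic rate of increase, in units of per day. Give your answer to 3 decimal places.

0.158 per day

From N(t) = N₀·e^(rt): e^(r·30.8) = 48150/375 = 128.4.
r·30.8 = ln(128.4) = 4.8552, so r = 4.8552/30.8 = 0.15763.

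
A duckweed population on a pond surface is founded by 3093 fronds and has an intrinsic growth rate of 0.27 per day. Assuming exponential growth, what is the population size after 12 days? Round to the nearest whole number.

78976 fronds

N(t) = N₀·e^(rt) = 3093 × e^(0.27×12) = 3093 × e^3.24.
e^3.24 ≈ 25.534, so N ≈ 3093 × 25.534 = 78975.8.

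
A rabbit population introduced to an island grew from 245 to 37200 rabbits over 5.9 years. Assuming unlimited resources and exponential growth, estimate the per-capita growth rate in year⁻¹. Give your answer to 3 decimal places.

From N(t) = N₀·e^(rt): e^(r·5.9) = 37200/245 = 151.84.
r·5.9 = ln(151.84) = 5.0228, so r = 5.0228/5.9 = 0.85132.

0.851 per year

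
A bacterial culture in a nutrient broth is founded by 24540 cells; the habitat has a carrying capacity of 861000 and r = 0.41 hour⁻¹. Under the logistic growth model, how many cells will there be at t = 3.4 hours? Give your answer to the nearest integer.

91053 cells

A = (K − N₀)/N₀ = (861000 − 24540)/24540 = 34.086.
N(t) = K/(1 + A·e^(−rt)) = 861000/(1 + 34.086×e^(−0.41×3.4)).
e^(−1.394) = 0.24808; denominator = 1 + 34.086×0.24808 = 9.456.
N = 861000/9.456 = 91053.5.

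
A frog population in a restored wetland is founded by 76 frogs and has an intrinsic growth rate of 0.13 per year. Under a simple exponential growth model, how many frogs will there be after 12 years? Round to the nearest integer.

362 frogs

N(t) = N₀·e^(rt) = 76 × e^(0.13×12) = 76 × e^1.56.
e^1.56 ≈ 4.7588, so N ≈ 76 × 4.7588 = 361.67.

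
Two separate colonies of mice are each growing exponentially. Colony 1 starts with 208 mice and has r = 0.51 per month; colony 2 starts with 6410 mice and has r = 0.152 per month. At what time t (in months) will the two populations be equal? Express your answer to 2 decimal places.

9.58 months

Set 208·e^(0.51t) = 6410·e^(0.152t).
e^((0.51 − 0.152)t) = 6410/208 → e^(0.358·t) = 30.817.
0.358·t = ln(30.817) = 3.4281, so t = 3.4281/0.358 = 9.5756.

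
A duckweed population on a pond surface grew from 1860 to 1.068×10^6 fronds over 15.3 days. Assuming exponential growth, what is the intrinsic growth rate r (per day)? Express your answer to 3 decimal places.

From N(t) = N₀·e^(rt): e^(r·15.3) = 1.068×10^6/1860 = 574.19.
r·15.3 = ln(574.19) = 6.353, so r = 6.353/15.3 = 0.41523.

0.415 per day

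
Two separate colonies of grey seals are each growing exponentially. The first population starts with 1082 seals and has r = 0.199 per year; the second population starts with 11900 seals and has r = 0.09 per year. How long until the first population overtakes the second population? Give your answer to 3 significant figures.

22.0 years

Set 1082·e^(0.199t) = 11900·e^(0.09t).
e^((0.199 − 0.09)t) = 11900/1082 → e^(0.109·t) = 10.998.
0.109·t = ln(10.998) = 2.3977, so t = 2.3977/0.109 = 21.997.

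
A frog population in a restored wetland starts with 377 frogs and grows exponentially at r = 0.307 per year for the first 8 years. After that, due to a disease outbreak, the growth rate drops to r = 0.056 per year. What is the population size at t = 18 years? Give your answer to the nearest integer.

7694 frogs

Phase 1: N(8) = 377·e^(0.307×8) = 377·e^2.456 = 4395.1.
Phase 2 runs for 18 − 8 = 10 years at r = 0.056.
N(18) = 4395.1·e^(0.056×10) = 4395.1·e^0.56 = 7694.38.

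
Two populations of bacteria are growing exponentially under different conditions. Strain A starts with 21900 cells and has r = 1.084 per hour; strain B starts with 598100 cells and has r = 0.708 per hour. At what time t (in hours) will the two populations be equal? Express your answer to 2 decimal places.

Set 21900·e^(1.084t) = 598100·e^(0.708t).
e^((1.084 − 0.708)t) = 598100/21900 → e^(0.376·t) = 27.311.
0.376·t = ln(27.311) = 3.3073, so t = 3.3073/0.376 = 8.7959.

8.80 hours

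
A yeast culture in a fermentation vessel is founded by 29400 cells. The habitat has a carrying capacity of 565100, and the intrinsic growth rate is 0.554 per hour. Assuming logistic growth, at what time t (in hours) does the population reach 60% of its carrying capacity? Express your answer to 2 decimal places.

A = (K − N₀)/N₀ = (565100 − 29400)/29400 = 18.221.
Solve 565100/(1 + 18.221·e^(−0.554t)) = 339060: 1 + 18.221·e^(−0.554t) = 1.6667, so e^(−0.554t) = 0.0365876.
−0.554·t = ln(0.0365876) = -3.308, so t = 3.308/0.554 = 5.9712.

5.97 hours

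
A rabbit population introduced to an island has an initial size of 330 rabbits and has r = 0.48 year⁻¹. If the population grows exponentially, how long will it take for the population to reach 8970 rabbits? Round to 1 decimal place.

6.9 years

Set N₀·e^(rt) = 8970: e^(0.48·t) = 8970/330 = 27.182.
0.48·t = ln(27.182) = 3.3025, so t = 3.3025/0.48 = 6.8803.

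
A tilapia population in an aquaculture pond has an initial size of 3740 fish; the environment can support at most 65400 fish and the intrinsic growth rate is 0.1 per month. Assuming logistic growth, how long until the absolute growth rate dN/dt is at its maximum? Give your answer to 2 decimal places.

Logistic growth is fastest at N = K/2 = 32700.
A = (K − N₀)/N₀ = 16.487. Set K/(1 + A·e^(−rt)) = K/2 → A·e^(−rt) = 1.
e^(−0.1t) = 1/16.487 = 0.0606552, so t = ln(16.487)/0.1 = 2.8025/0.1 = 28.025.

28.03 months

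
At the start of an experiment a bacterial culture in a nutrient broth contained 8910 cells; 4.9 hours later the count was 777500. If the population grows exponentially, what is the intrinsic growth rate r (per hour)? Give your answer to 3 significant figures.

0.912 per hour

From N(t) = N₀·e^(rt): e^(r·4.9) = 777500/8910 = 87.262.
r·4.9 = ln(87.262) = 4.4689, so r = 4.4689/4.9 = 0.91202.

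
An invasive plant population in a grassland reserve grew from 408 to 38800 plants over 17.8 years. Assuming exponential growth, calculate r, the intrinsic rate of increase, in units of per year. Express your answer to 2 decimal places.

0.26 per year

From N(t) = N₀·e^(rt): e^(r·17.8) = 38800/408 = 95.098.
r·17.8 = ln(95.098) = 4.5549, so r = 4.5549/17.8 = 0.25589.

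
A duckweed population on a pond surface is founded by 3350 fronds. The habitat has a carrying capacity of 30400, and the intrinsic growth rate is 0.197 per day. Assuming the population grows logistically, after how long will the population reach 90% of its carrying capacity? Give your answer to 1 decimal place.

21.8 days

A = (K − N₀)/N₀ = (30400 − 3350)/3350 = 8.0746.
Solve 30400/(1 + 8.0746·e^(−0.197t)) = 27360: 1 + 8.0746·e^(−0.197t) = 1.1111, so e^(−0.197t) = 0.0137605.
−0.197·t = ln(0.0137605) = -4.286, so t = 4.286/0.197 = 21.756.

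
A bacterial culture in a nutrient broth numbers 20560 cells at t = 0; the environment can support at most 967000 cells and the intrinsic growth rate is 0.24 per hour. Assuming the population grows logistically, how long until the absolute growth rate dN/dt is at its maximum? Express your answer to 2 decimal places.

Logistic growth is fastest at N = K/2 = 483500.
A = (K − N₀)/N₀ = 46.033. Set K/(1 + A·e^(−rt)) = K/2 → A·e^(−rt) = 1.
e^(−0.24t) = 1/46.033 = 0.0217235, so t = ln(46.033)/0.24 = 3.8294/0.24 = 15.956.

15.96 hours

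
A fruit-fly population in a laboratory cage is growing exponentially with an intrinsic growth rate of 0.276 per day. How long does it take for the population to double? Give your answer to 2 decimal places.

2.51 days

Doubling time t_d = ln(2)/r = 0.6931/0.276 = 2.5114.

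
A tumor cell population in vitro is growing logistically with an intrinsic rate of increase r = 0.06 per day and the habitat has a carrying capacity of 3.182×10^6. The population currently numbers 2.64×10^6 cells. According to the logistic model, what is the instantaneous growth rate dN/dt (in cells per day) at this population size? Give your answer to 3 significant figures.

dN/dt = rN(1 − N/K) = 0.06 × 2.64×10^6 × (1 − 2.64×10^6/3.182×10^6).
1 − 2.64×10^6/3.182×10^6 = 0.17033; dN/dt = 0.06 × 2.64×10^6 × 0.17033 = 26981.

27000 cells per day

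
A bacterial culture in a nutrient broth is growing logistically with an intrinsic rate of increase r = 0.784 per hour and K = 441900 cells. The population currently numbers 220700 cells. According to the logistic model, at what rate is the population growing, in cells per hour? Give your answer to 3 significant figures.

dN/dt = rN(1 − N/K) = 0.784 × 220700 × (1 − 220700/441900).
1 − 220700/441900 = 0.50057; dN/dt = 0.784 × 220700 × 0.50057 = 86612.

86600 cells per hour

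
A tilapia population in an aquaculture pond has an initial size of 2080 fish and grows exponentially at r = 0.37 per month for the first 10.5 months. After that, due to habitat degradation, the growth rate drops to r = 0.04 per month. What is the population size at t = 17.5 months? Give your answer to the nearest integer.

Phase 1: N(10.5) = 2080·e^(0.37×10.5) = 2080·e^3.885 = 101227.
Phase 2 runs for 17.5 − 10.5 = 7 months at r = 0.04.
N(17.5) = 101227·e^(0.04×7) = 101227·e^0.28 = 133937.

133937 fish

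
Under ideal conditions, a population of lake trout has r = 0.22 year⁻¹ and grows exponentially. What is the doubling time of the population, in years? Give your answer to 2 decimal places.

Doubling time t_d = ln(2)/r = 0.6931/0.22 = 3.1507.

3.15 years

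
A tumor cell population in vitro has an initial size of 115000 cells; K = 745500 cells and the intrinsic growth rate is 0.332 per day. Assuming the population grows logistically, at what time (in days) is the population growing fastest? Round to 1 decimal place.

Logistic growth is fastest at N = K/2 = 372750.
A = (K − N₀)/N₀ = 5.4826. Set K/(1 + A·e^(−rt)) = K/2 → A·e^(−rt) = 1.
e^(−0.332t) = 1/5.4826 = 0.182395, so t = ln(5.4826)/0.332 = 1.7016/0.332 = 5.1252.

5.1 days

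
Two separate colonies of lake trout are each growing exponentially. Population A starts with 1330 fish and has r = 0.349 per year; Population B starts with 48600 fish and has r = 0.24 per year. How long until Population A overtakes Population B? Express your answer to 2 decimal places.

33.01 years

Set 1330·e^(0.349t) = 48600·e^(0.24t).
e^((0.349 − 0.24)t) = 48600/1330 → e^(0.109·t) = 36.541.
0.109·t = ln(36.541) = 3.5984, so t = 3.5984/0.109 = 33.013.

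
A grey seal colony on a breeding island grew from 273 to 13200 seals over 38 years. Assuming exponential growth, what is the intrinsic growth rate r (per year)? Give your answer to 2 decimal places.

0.10 per year

From N(t) = N₀·e^(rt): e^(r·38) = 13200/273 = 48.352.
r·38 = ln(48.352) = 3.8785, so r = 3.8785/38 = 0.10207.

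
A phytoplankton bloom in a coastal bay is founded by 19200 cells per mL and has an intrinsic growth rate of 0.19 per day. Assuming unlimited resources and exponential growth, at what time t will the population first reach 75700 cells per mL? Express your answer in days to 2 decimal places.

Set N₀·e^(rt) = 75700: e^(0.19·t) = 75700/19200 = 3.9427.
0.19·t = ln(3.9427) = 1.3719, so t = 1.3719/0.19 = 7.2204.

7.22 days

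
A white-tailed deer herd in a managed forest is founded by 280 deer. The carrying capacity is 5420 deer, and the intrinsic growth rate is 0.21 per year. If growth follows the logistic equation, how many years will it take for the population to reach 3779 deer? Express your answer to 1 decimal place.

A = (K − N₀)/N₀ = (5420 − 280)/280 = 18.357.
Solve 5420/(1 + 18.357·e^(−0.21t)) = 3779: 1 + 18.357·e^(−0.21t) = 1.4342, so e^(−0.21t) = 0.0236552.
−0.21·t = ln(0.0236552) = -3.7442, so t = 3.7442/0.21 = 17.829.

17.8 years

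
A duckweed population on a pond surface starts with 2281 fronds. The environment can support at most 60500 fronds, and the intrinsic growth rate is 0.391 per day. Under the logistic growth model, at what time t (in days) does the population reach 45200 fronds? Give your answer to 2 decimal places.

A = (K − N₀)/N₀ = (60500 − 2281)/2281 = 25.523.
Solve 60500/(1 + 25.523·e^(−0.391t)) = 45200: 1 + 25.523·e^(−0.391t) = 1.3385, so e^(−0.391t) = 0.0132621.
−0.391·t = ln(0.0132621) = -4.3228, so t = 4.3228/0.391 = 11.056.

11.06 days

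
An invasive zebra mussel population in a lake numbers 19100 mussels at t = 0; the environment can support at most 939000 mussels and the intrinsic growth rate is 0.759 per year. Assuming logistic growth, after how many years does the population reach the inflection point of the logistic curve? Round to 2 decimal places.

Logistic growth is fastest at N = K/2 = 469500.
A = (K − N₀)/N₀ = 48.162. Set K/(1 + A·e^(−rt)) = K/2 → A·e^(−rt) = 1.
e^(−0.759t) = 1/48.162 = 0.0207631, so t = ln(48.162)/0.759 = 3.8746/0.759 = 5.1048.

5.10 years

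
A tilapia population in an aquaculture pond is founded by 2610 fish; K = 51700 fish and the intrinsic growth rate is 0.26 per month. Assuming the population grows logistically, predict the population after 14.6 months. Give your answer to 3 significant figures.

36300 fish

A = (K − N₀)/N₀ = (51700 − 2610)/2610 = 18.808.
N(t) = K/(1 + A·e^(−rt)) = 51700/(1 + 18.808×e^(−0.26×14.6)).
e^(−3.796) = 0.02246; denominator = 1 + 18.808×0.02246 = 1.4224.
N = 51700/1.4224 = 36345.9.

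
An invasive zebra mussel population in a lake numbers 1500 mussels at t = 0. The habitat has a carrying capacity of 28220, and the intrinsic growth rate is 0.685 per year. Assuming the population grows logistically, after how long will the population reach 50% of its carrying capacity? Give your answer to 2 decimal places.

4.20 years

A = (K − N₀)/N₀ = (28220 − 1500)/1500 = 17.813.
Solve 28220/(1 + 17.813·e^(−0.685t)) = 14110: 1 + 17.813·e^(−0.685t) = 2, so e^(−0.685t) = 0.0561377.
−0.685·t = ln(0.0561377) = -2.8799, so t = 2.8799/0.685 = 4.2043.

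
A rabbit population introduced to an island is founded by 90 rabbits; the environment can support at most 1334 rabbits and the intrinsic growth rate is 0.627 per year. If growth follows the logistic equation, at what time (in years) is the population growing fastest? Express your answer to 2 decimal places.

Logistic growth is fastest at N = K/2 = 667.
A = (K − N₀)/N₀ = 13.822. Set K/(1 + A·e^(−rt)) = K/2 → A·e^(−rt) = 1.
e^(−0.627t) = 1/13.822 = 0.0723473, so t = ln(13.822)/0.627 = 2.6263/0.627 = 4.1886.

4.19 years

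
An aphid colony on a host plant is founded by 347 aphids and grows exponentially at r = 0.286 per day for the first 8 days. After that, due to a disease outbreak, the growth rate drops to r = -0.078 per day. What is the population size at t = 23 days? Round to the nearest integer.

Phase 1: N(8) = 347·e^(0.286×8) = 347·e^2.288 = 3419.76.
Phase 2 runs for 23 − 8 = 15 days at r = -0.078.
N(23) = 3419.76·e^(-0.078×15) = 3419.76·e^-1.17 = 1061.38.

1061 aphids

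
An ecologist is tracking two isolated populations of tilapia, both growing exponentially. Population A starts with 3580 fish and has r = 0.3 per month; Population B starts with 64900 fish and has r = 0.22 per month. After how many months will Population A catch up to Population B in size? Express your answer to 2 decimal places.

36.22 months

Set 3580·e^(0.3t) = 64900·e^(0.22t).
e^((0.3 − 0.22)t) = 64900/3580 → e^(0.08·t) = 18.128.
0.08·t = ln(18.128) = 2.8975, so t = 2.8975/0.08 = 36.219.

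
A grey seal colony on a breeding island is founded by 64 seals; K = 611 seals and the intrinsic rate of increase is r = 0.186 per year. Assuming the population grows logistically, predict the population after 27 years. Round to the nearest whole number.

A = (K − N₀)/N₀ = (611 − 64)/64 = 8.5469.
N(t) = K/(1 + A·e^(−rt)) = 611/(1 + 8.5469×e^(−0.186×27)).
e^(−5.022) = 0.0065913; denominator = 1 + 8.5469×0.0065913 = 1.0563.
N = 611/1.0563 = 578.415.

578 seals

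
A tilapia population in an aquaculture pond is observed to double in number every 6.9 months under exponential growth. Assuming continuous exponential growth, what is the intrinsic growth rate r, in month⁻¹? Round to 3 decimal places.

0.100 per month

r = ln(2)/t_d = 0.6931/6.9 = 0.10046.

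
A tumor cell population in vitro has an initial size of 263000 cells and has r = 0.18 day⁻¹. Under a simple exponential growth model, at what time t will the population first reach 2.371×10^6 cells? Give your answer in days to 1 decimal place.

12.2 days

Set N₀·e^(rt) = 2.371×10^6: e^(0.18·t) = 2.371×10^6/263000 = 9.0152.
0.18·t = ln(9.0152) = 2.1989, so t = 2.1989/0.18 = 12.216.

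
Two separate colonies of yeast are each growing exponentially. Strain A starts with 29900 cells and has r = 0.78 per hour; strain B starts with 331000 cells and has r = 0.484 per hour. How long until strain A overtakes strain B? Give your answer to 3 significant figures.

8.12 hours

Set 29900·e^(0.78t) = 331000·e^(0.484t).
e^((0.78 − 0.484)t) = 331000/29900 → e^(0.296·t) = 11.07.
0.296·t = ln(11.07) = 2.4043, so t = 2.4043/0.296 = 8.1225.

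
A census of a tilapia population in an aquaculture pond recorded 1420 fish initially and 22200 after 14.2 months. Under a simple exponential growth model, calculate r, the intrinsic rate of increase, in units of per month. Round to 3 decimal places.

0.194 per month

From N(t) = N₀·e^(rt): e^(r·14.2) = 22200/1420 = 15.634.
r·14.2 = ln(15.634) = 2.7494, so r = 2.7494/14.2 = 0.19362.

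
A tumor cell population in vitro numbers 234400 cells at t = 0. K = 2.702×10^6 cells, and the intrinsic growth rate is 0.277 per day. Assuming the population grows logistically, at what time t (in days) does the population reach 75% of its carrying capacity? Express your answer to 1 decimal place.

A = (K − N₀)/N₀ = (2.702×10^6 − 234400)/234400 = 10.527.
Solve 2.702×10^6/(1 + 10.527·e^(−0.277t)) = 2.0265×10^6: 1 + 10.527·e^(−0.277t) = 1.3333, so e^(−0.277t) = 0.0316637.
−0.277·t = ln(0.0316637) = -3.4526, so t = 3.4526/0.277 = 12.464.

12.5 days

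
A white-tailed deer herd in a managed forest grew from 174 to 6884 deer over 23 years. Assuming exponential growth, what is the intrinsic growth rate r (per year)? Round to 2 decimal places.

0.16 per year

From N(t) = N₀·e^(rt): e^(r·23) = 6884/174 = 39.563.
r·23 = ln(39.563) = 3.6779, so r = 3.6779/23 = 0.15991.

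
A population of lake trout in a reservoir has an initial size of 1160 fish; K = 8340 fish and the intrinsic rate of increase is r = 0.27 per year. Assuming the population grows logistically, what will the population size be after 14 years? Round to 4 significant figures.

A = (K − N₀)/N₀ = (8340 − 1160)/1160 = 6.1897.
N(t) = K/(1 + A·e^(−rt)) = 8340/(1 + 6.1897×e^(−0.27×14)).
e^(−3.78) = 0.022823; denominator = 1 + 6.1897×0.022823 = 1.1413.
N = 8340/1.1413 = 7307.68.

7308 fish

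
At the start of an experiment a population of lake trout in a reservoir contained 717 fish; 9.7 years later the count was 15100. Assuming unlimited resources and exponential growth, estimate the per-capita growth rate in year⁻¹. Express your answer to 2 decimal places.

From N(t) = N₀·e^(rt): e^(r·9.7) = 15100/717 = 21.06.
r·9.7 = ln(21.06) = 3.0474, so r = 3.0474/9.7 = 0.31416.

0.31 per year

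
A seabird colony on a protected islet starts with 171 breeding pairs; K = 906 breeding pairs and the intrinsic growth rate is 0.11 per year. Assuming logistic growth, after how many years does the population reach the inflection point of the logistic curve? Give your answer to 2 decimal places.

Logistic growth is fastest at N = K/2 = 453.
A = (K − N₀)/N₀ = 4.2982. Set K/(1 + A·e^(−rt)) = K/2 → A·e^(−rt) = 1.
e^(−0.11t) = 1/4.2982 = 0.232653, so t = ln(4.2982)/0.11 = 1.4582/0.11 = 13.256.

13.26 years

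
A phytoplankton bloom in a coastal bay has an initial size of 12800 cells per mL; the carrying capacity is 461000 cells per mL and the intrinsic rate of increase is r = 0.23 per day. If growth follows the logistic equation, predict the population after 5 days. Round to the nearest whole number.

38139 cells per mL

A = (K − N₀)/N₀ = (461000 − 12800)/12800 = 35.016.
N(t) = K/(1 + A·e^(−rt)) = 461000/(1 + 35.016×e^(−0.23×5)).
e^(−1.15) = 0.31664; denominator = 1 + 35.016×0.31664 = 12.087.
N = 461000/12.087 = 38139.4.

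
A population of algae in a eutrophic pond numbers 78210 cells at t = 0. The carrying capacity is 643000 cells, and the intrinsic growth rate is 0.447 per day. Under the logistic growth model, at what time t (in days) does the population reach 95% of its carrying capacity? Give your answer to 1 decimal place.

11.0 days

A = (K − N₀)/N₀ = (643000 − 78210)/78210 = 7.2215.
Solve 643000/(1 + 7.2215·e^(−0.447t)) = 610850: 1 + 7.2215·e^(−0.447t) = 1.0526, so e^(−0.447t) = 0.00728822.
−0.447·t = ln(0.00728822) = -4.9215, so t = 4.9215/0.447 = 11.01.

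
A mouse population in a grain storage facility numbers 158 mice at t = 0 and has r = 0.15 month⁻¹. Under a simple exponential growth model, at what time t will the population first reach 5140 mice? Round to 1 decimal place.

23.2 months

Set N₀·e^(rt) = 5140: e^(0.15·t) = 5140/158 = 32.532.
0.15·t = ln(32.532) = 3.4822, so t = 3.4822/0.15 = 23.215.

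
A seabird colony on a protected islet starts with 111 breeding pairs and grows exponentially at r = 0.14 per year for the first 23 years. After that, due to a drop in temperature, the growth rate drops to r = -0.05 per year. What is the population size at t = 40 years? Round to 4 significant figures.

1187 breeding pairs

Phase 1: N(23) = 111·e^(0.14×23) = 111·e^3.22 = 2778.12.
Phase 2 runs for 40 − 23 = 17 years at r = -0.05.
N(40) = 2778.12·e^(-0.05×17) = 2778.12·e^-0.85 = 1187.41.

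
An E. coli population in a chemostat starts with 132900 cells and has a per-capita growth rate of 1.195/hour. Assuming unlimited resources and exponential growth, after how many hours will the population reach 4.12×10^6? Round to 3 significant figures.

Set N₀·e^(rt) = 4.12×10^6: e^(1.195·t) = 4.12×10^6/132900 = 31.001.
1.195·t = ln(31.001) = 3.434, so t = 3.434/1.195 = 2.8736.

2.87 hours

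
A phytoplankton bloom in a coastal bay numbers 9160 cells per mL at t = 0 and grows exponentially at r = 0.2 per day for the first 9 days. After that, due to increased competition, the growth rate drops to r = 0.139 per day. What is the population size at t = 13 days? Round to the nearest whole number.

96626 cells per mL

Phase 1: N(9) = 9160·e^(0.2×9) = 9160·e^1.8 = 55414.8.
Phase 2 runs for 13 − 9 = 4 days at r = 0.139.
N(13) = 55414.8·e^(0.139×4) = 55414.8·e^0.556 = 96625.8.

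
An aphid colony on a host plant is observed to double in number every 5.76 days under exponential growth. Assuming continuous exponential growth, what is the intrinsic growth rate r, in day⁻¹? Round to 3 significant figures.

0.120 per day

r = ln(2)/t_d = 0.6931/5.76 = 0.12034.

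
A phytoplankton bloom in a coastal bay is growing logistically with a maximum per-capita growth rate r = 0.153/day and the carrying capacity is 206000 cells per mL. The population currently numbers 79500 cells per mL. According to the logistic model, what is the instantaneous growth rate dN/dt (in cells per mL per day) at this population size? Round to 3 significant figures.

7470 cells per mL per day

dN/dt = rN(1 − N/K) = 0.153 × 79500 × (1 − 79500/206000).
1 − 79500/206000 = 0.61408; dN/dt = 0.153 × 79500 × 0.61408 = 7469.3.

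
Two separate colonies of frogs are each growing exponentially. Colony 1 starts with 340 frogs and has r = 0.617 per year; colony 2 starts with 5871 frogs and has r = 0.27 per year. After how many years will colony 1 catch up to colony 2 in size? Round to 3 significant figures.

8.21 years

Set 340·e^(0.617t) = 5871·e^(0.27t).
e^((0.617 − 0.27)t) = 5871/340 → e^(0.347·t) = 17.268.
0.347·t = ln(17.268) = 2.8488, so t = 2.8488/0.347 = 8.2099.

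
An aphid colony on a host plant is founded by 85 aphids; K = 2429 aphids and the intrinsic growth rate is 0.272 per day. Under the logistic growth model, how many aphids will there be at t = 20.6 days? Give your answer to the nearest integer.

A = (K − N₀)/N₀ = (2429 − 85)/85 = 27.576.
N(t) = K/(1 + A·e^(−rt)) = 2429/(1 + 27.576×e^(−0.272×20.6)).
e^(−5.603) = 0.003686; denominator = 1 + 27.576×0.003686 = 1.1016.
N = 2429/1.1016 = 2204.88.

2205 aphids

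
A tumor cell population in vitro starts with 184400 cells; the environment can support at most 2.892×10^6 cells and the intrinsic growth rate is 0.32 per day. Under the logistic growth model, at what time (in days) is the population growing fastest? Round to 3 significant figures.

8.40 days

Logistic growth is fastest at N = K/2 = 1.446×10^6.
A = (K − N₀)/N₀ = 14.683. Set K/(1 + A·e^(−rt)) = K/2 → A·e^(−rt) = 1.
e^(−0.32t) = 1/14.683 = 0.0681046, so t = ln(14.683)/0.32 = 2.6867/0.32 = 8.396.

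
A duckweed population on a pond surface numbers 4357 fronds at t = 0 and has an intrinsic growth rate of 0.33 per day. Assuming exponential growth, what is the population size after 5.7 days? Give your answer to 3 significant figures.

N(t) = N₀·e^(rt) = 4357 × e^(0.33×5.7) = 4357 × e^1.881.
e^1.881 ≈ 6.5601, so N ≈ 4357 × 6.5601 = 28582.2.

28600 fronds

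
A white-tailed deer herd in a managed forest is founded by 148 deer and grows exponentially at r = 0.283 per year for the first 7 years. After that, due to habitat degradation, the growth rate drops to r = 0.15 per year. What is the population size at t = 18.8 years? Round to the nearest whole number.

6299 deer

Phase 1: N(7) = 148·e^(0.283×7) = 148·e^1.981 = 1073.
Phase 2 runs for 18.8 − 7 = 11.8 years at r = 0.15.
N(18.8) = 1073·e^(0.15×11.8) = 1073·e^1.77 = 6299.42.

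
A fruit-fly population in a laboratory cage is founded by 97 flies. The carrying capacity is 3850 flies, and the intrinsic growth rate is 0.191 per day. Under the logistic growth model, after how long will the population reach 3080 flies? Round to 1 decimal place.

26.4 days

A = (K − N₀)/N₀ = (3850 − 97)/97 = 38.691.
Solve 3850/(1 + 38.691·e^(−0.191t)) = 3080: 1 + 38.691·e^(−0.191t) = 1.25, so e^(−0.191t) = 0.0064615.
−0.191·t = ln(0.0064615) = -5.0419, so t = 5.0419/0.191 = 26.397.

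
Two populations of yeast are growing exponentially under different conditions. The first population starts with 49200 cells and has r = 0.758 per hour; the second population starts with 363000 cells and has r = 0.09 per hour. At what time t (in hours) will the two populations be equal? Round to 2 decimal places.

Set 49200·e^(0.758t) = 363000·e^(0.09t).
e^((0.758 − 0.09)t) = 363000/49200 → e^(0.668·t) = 7.378.
0.668·t = ln(7.378) = 1.9985, so t = 1.9985/0.668 = 2.9918.

2.99 hours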